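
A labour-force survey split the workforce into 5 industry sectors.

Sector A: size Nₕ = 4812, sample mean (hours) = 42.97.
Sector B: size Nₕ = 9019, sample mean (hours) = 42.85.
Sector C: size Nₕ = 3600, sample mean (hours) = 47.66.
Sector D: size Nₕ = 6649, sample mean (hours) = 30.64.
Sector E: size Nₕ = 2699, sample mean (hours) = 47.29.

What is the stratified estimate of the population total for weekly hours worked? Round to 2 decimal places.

1096172.86

A: 4812·42.97 = 206771.64
B: 9019·42.85 = 386464.15
C: 3600·47.66 = 171576
D: 6649·30.64 = 203725.36
E: 2699·47.29 = 127635.71
τ̂ = Σ Nₕx̄ₕ = 1096172.86.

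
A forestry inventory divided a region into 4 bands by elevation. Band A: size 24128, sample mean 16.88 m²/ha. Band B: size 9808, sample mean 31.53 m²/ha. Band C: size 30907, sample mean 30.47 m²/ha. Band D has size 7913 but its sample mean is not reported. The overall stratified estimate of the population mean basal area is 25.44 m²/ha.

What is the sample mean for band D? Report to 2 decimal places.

N = 24128 + 9808 + 30907 + 7913 = 72756.
Overall total = μ·N = 25.44·72756 = 1850912.64.
Subtract the known strata: 24128·16.88 + 9808·31.53 + 30907·30.47 = 1658263.17.
Remaining total for band D: 1850912.64 − 1658263.17 = 192649.47.
Divide by its size: 192649.47 / 7913 = 24.3459... → 24.35.

24.35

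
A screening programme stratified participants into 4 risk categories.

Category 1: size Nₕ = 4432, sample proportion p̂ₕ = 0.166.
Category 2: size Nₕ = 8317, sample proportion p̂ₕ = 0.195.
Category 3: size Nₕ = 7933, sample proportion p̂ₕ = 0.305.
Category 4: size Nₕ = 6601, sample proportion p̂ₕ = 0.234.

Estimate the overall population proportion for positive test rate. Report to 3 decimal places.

Wₕ = Nₕ/N with N = 27283: 0.1624, 0.3048, 0.2908, 0.2419.
p̂_st = 0.1624·0.166 + 0.3048·0.195 + 0.2908·0.305 + 0.2419·0.234 ≈ 0.23171... → 0.232.

0.232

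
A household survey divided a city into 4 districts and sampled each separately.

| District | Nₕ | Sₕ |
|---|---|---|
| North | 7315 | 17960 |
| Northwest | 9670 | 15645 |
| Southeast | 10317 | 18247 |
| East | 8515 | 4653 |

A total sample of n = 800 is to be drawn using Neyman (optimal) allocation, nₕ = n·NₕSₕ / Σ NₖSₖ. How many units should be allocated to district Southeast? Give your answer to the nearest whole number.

295

Σ NₕSₕ = 7315·17960 + 9670·15645 + 10317·18247 + 8515·4653 = 510539144.
Share for Southeast: 188254299/510539144 = 0.36874.
n_Southeast = 800 × 0.36874 = 294.989... → 295.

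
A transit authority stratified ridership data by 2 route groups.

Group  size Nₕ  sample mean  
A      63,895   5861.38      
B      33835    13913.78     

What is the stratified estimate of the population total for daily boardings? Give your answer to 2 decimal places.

845285621.40

A: 63895·5861.38 = 374512875.1
B: 33835·13913.78 = 470772746.3
τ̂ = Σ Nₕx̄ₕ = 845285621.40.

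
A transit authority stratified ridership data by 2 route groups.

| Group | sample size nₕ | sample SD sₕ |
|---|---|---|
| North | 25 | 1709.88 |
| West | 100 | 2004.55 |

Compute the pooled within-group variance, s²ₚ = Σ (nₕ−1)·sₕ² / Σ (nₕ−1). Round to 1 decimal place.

3804653.7

Degrees of freedom: 24 + 99 = 123.
Σ(nₕ−1)sₕ² = 24·2923689.6144 + 99·4018220.7025 = 467972400.2931.
s²ₚ = 467972400.2931 / 123 = 3804653.661... → 3804653.7.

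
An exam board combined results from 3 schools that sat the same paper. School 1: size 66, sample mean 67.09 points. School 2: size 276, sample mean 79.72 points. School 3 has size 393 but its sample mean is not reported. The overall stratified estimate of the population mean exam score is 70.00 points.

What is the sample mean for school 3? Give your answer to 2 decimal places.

63.66

N = 66 + 276 + 393 = 735.
Overall total = μ·N = 70.00·735 = 51450.
Subtract the known strata: 66·67.09 + 276·79.72 = 26430.66.
Remaining total for school 3: 51450 − 26430.66 = 25019.34.
Divide by its size: 25019.34 / 393 = 63.6624... → 63.66.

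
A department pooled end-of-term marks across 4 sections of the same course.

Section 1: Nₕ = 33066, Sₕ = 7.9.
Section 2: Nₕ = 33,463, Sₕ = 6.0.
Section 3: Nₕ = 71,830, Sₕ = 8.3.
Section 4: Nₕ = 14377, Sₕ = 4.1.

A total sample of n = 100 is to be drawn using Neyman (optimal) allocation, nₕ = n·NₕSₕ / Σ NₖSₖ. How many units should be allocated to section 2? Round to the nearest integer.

1: NₕSₕ = 33066·7.9 = 261221.4
2: NₕSₕ = 33463·6.0 = 200778
3: NₕSₕ = 71830·8.3 = 596189
4: NₕSₕ = 14377·4.1 = 58945.7
Σ NₕSₕ = 1117134.1.
n_2 = 100·200778/1117134.1 = 17.973... → 18.

18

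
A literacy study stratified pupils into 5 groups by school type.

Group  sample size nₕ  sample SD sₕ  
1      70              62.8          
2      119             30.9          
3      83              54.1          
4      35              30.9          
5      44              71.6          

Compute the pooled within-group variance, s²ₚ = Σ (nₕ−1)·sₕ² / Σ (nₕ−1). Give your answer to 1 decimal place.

Degrees of freedom: 69 + 118 + 82 + 34 + 43 = 346.
Σ(nₕ−1)sₕ² = 69·3943.84 + 118·954.81 + 82·2926.81 + 34·954.81 + 43·5126.56 = 877696.58.
s²ₚ = 877696.58 / 346 = 2536.695... → 2536.7.

2536.7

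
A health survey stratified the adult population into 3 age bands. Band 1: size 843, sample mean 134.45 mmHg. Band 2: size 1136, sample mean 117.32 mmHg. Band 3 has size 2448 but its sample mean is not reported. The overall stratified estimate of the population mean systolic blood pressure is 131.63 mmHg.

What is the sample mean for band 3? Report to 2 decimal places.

137.30

Σ Nₕx̄ₕ = N·μ, so 2448·x̄_3 = 4427·131.63 − (843·134.45 + 1136·117.32).
= 582726.01 − 246616.87 = 336109.14.
x̄_3 = 336109.14 / 2448 = 137.2995... → 137.30.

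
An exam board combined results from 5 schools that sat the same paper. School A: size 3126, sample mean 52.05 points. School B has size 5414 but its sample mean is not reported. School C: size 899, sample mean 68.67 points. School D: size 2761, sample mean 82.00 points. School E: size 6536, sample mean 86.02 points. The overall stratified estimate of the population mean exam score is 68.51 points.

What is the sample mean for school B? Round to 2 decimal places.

N = 3126 + 5414 + 899 + 2761 + 6536 = 18736.
Overall total = μ·N = 68.51·18736 = 1283603.36.
Subtract the known strata: 3126·52.05 + 899·68.67 + 2761·82.00 + 6536·86.02 = 1013071.35.
Remaining total for school B: 1283603.36 − 1013071.35 = 270532.01.
Divide by its size: 270532.01 / 5414 = 49.9690... → 49.97.

49.97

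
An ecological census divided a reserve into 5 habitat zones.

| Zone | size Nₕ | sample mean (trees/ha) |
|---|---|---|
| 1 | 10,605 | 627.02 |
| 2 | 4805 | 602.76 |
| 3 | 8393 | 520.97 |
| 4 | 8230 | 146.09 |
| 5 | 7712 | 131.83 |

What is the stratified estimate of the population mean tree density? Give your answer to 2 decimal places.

N = 39745; weights Wₕ = Nₕ/N = (0.2668, 0.1209, 0.2112, 0.2071, 0.1940).
x̄_st = Σ Wₕ·x̄ₕ = 0.2668·627.02 + 0.1209·602.76 + 0.2112·520.97 + 0.2071·146.09 + 0.1940·131.83 ≈ 406.0210...
→ 406.02.

406.02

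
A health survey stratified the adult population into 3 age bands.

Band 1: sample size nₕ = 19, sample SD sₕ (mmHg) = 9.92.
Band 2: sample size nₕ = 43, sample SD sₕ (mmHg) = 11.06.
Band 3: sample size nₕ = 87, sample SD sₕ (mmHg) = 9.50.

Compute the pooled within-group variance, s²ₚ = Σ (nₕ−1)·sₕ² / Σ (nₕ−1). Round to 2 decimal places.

100.48

1: (19−1)·9.92² = 18·98.4064 = 1771.3152
2: (43−1)·11.06² = 42·122.3236 = 5137.5912
3: (87−1)·9.50² = 86·90.25 = 7761.5
Numerator = 14670.4064; denominator = Σ(nₕ−1) = 146.
s²ₚ = 14670.4064/146 = 100.4822... → 100.48.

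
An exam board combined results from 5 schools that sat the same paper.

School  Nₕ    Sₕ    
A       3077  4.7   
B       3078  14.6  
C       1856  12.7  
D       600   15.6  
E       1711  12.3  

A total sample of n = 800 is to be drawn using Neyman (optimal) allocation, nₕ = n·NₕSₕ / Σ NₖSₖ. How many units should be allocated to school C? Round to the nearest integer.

166

A: NₕSₕ = 3077·4.7 = 14461.9
B: NₕSₕ = 3078·14.6 = 44938.8
C: NₕSₕ = 1856·12.7 = 23571.2
D: NₕSₕ = 600·15.6 = 9360
E: NₕSₕ = 1711·12.3 = 21045.3
Σ NₕSₕ = 113377.2.
n_C = 800·23571.2/113377.2 = 166.321... → 166.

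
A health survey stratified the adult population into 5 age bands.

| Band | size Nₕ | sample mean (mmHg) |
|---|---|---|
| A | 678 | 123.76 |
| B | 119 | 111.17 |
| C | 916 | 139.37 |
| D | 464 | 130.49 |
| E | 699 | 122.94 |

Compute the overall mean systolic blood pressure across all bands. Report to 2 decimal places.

x̄_st = (Σ Nₕx̄ₕ) / (Σ Nₕ) = (678·123.76 + 119·111.17 + 916·139.37 + 464·130.49 + 699·122.94) / 2876
= 371283.85 / 2876 = 129.0973... → 129.10.

129.10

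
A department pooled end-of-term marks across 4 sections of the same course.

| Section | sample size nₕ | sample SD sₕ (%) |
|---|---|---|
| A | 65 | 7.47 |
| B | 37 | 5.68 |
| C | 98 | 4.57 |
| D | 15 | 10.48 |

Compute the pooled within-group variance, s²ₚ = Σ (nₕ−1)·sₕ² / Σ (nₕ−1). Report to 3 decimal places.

Degrees of freedom: 64 + 36 + 97 + 14 = 211.
Σ(nₕ−1)sₕ² = 64·55.8009 + 36·32.2624 + 97·20.8849 + 14·109.8304 = 8296.1649.
s²ₚ = 8296.1649 / 211 = 39.31832... → 39.318.

39.318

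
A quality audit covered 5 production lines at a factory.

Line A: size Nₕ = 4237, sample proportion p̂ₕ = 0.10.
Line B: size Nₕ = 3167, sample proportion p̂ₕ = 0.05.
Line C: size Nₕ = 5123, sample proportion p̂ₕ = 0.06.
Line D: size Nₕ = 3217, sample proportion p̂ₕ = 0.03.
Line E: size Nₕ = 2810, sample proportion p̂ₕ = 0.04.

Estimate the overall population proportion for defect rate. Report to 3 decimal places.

0.059

Wₕ = Nₕ/N with N = 18554: 0.2284, 0.1707, 0.2761, 0.1734, 0.1514.
p̂_st = 0.2284·0.10 + 0.1707·0.05 + 0.2761·0.06 + 0.1734·0.03 + 0.1514·0.04 ≈ 0.05920... → 0.059.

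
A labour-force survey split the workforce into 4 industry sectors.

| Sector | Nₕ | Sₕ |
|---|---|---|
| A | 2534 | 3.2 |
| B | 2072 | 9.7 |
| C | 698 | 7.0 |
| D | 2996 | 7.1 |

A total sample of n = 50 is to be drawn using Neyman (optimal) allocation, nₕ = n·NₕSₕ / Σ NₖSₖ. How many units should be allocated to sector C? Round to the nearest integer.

Σ NₕSₕ = 2534·3.2 + 2072·9.7 + 698·7.0 + 2996·7.1 = 54364.8.
Share for C: 4886/54364.8 = 0.08987.
n_C = 50 × 0.08987 = 4.494... → 4.

4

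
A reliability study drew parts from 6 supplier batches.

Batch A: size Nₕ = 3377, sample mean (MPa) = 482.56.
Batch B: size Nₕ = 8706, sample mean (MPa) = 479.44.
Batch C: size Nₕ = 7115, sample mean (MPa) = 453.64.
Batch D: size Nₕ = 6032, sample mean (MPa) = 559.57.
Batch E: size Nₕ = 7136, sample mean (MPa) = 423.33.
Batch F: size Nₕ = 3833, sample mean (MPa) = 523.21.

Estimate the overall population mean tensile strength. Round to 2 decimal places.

481.59

N = 3377 + 8706 + 7115 + 6032 + 7136 + 3833 = 36199.
The stratified mean weights each stratum mean by its population share Nₕ/N.
Σ Nₕx̄ₕ = 3377·482.56 + 8706·479.44 + 7115·453.64 + 6032·559.57 + 7136·423.33 + 3833·523.21 = 1629605.12 + 4174004.64 + 3227648.6 + 3375326.24 + 3020882.88 + 2005463.93 = 17432931.41.
Divide by N: 17432931.41 / 36199 = 481.5860... → 481.59.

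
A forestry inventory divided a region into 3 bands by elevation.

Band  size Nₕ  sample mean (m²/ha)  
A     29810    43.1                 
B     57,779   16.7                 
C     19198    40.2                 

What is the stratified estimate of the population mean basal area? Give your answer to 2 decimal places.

28.29

x̄_st = (Σ Nₕx̄ₕ) / (Σ Nₕ) = (29810·43.1 + 57779·16.7 + 19198·40.2) / 106787
= 3021479.9 / 106787 = 28.2945... → 28.29.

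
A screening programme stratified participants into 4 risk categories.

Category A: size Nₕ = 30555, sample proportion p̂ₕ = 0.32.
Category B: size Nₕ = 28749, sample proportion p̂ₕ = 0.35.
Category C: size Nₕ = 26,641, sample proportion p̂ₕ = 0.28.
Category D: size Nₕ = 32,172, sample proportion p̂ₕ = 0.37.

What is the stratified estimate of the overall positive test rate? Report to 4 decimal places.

0.3319

Wₕ = Nₕ/N with N = 118117: 0.2587, 0.2434, 0.2255, 0.2724.
p̂_st = 0.2587·0.32 + 0.2434·0.35 + 0.2255·0.28 + 0.2724·0.37 ≈ 0.331899... → 0.3319.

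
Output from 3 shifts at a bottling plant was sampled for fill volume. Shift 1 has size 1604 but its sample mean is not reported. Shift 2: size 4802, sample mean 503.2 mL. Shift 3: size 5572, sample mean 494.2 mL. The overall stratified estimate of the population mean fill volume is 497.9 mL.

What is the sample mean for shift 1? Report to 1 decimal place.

Σ Nₕx̄ₕ = N·μ, so 1604·x̄_1 = 11978·497.9 − (4802·503.2 + 5572·494.2).
= 5963846.2 − 5170048.8 = 793797.4.
x̄_1 = 793797.4 / 1604 = 494.886... → 494.9.

494.9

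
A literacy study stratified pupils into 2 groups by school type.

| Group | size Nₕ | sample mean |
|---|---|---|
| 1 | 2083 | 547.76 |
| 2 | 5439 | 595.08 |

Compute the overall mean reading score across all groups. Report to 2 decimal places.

N = 7522; weights Wₕ = Nₕ/N = (0.2769, 0.7231).
x̄_st = Σ Wₕ·x̄ₕ = 0.2769·547.76 + 0.7231·595.08 ≈ 581.9761...
→ 581.98.

581.98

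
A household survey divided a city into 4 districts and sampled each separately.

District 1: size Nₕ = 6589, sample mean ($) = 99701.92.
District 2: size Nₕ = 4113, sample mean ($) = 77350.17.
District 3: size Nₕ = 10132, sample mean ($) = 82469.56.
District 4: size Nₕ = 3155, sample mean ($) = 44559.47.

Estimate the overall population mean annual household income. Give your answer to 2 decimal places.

81339.11

N = 6589 + 4113 + 10132 + 3155 = 23989.
Overall mean = Σ (Nₕ/N)·x̄ₕ — weight by population share, not a simple average.
Σ Nₕx̄ₕ = 6589·99701.92 + 4113·77350.17 + 10132·82469.56 + 3155·44559.47 = 656935950.88 + 318141249.21 + 835581581.92 + 140585127.85 = 1951243909.86.
Divide by N: 1951243909.86 / 23989 = 81339.1100... → 81339.11.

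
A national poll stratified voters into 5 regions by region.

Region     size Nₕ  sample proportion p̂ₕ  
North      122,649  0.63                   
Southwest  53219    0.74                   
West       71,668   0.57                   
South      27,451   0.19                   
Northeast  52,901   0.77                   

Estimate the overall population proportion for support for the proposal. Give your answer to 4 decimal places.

0.6205

N = 122649 + 53219 + 71668 + 27451 + 52901 = 327888.
Overall proportion = Σ (Nₕ/N)·p̂ₕ.
Σ Nₕp̂ₕ = 77268.87 + 39382.06 + 40850.76 + 5215.69 + 40733.77 = 203451.15.
203451.15 / 327888 = 0.620490... → 0.6205.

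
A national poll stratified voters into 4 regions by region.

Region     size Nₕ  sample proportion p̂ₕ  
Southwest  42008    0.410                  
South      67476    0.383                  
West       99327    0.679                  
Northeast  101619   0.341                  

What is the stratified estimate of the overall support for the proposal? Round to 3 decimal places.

N = 42008 + 67476 + 99327 + 101619 = 310430.
Overall proportion = Σ (Nₕ/N)·p̂ₕ.
Σ Nₕp̂ₕ = 17223.28 + 25843.308 + 67443.033 + 34652.079 = 145161.7.
145161.7 / 310430 = 0.46761... → 0.468.

0.468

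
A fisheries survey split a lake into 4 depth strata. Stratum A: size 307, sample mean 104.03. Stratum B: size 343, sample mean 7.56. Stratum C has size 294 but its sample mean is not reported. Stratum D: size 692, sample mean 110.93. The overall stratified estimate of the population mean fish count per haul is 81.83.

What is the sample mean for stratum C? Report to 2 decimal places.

76.80

N = 307 + 343 + 294 + 692 = 1636.
Overall total = μ·N = 81.83·1636 = 133873.88.
Subtract the known strata: 307·104.03 + 343·7.56 + 692·110.93 = 111293.85.
Remaining total for stratum C: 133873.88 − 111293.85 = 22580.03.
Divide by its size: 22580.03 / 294 = 76.8028... → 76.80.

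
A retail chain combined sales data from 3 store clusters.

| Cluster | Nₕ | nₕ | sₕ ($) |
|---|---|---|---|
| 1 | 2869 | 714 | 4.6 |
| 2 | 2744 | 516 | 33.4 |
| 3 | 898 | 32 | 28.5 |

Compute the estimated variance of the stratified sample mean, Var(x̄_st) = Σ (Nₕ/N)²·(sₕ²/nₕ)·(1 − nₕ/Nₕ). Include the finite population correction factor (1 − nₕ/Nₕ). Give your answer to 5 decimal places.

0.78173

N = 6511. Term for each stratum: Wₕ²sₕ²/nₕ·(1−nₕ/Nₕ).
Var(x̄_st) = 0.00432215 + 0.31177920 + 0.46562745 = 0.78172880 → 0.78173.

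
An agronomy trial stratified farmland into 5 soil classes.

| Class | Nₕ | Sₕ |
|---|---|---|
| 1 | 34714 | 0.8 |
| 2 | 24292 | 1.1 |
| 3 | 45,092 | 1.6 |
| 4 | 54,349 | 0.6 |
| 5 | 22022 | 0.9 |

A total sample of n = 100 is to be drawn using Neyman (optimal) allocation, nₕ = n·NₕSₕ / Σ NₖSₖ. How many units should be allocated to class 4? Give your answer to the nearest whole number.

18

Σ NₕSₕ = 34714·0.8 + 24292·1.1 + 45092·1.6 + 54349·0.6 + 22022·0.9 = 179068.8.
Share for 4: 32609.4/179068.8 = 0.18211.
n_4 = 100 × 0.18211 = 18.211... → 18.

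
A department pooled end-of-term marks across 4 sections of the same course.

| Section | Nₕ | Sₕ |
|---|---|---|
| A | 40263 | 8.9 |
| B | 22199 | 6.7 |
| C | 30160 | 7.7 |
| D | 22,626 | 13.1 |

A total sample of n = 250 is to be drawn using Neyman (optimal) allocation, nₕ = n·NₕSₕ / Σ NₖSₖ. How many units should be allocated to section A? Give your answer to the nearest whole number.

86

Σ NₕSₕ = 40263·8.9 + 22199·6.7 + 30160·7.7 + 22626·13.1 = 1035706.6.
Share for A: 358340.7/1035706.6 = 0.34599.
n_A = 250 × 0.34599 = 86.497... → 86.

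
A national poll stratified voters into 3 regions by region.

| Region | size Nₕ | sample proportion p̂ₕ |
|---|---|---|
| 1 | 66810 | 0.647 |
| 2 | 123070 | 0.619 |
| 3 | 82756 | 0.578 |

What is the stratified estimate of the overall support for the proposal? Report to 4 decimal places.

0.6134

N = 66810 + 123070 + 82756 = 272636.
Overall proportion = Σ (Nₕ/N)·p̂ₕ.
Σ Nₕp̂ₕ = 43226.07 + 76180.33 + 47832.968 = 167239.368.
167239.368 / 272636 = 0.613416... → 0.6134.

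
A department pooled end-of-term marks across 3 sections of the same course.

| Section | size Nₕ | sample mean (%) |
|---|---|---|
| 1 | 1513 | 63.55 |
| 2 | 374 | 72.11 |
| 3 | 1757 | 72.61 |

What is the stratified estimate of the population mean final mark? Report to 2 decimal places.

68.80

N = 3644; weights Wₕ = Nₕ/N = (0.4152, 0.1026, 0.4822).
x̄_st = Σ Wₕ·x̄ₕ = 0.4152·63.55 + 0.1026·72.11 + 0.4822·72.61 ≈ 68.7969...
→ 68.80.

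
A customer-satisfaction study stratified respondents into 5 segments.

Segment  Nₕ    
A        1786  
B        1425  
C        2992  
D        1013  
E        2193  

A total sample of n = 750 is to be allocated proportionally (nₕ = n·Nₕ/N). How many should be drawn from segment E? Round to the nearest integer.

175

N = 1786 + 1425 + 2992 + 1013 + 2193 = 9409.
n_E = 750·2193/9409 = 174.806... → 175.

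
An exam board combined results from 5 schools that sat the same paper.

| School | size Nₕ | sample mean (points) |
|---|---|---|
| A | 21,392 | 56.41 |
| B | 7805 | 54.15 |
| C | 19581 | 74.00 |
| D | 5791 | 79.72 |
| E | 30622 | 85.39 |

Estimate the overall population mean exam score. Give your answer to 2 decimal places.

72.25

N = 21392 + 7805 + 19581 + 5791 + 30622 = 85191.
Weight each subgroup mean by Nₕ/N and sum.
Σ Nₕx̄ₕ = 21392·56.41 + 7805·54.15 + 19581·74.00 + 5791·79.72 + 30622·85.39 = 1206722.72 + 422640.75 + 1448994 + 461658.52 + 2614812.58 = 6154828.57.
Divide by N: 6154828.57 / 85191 = 72.2474... → 72.25.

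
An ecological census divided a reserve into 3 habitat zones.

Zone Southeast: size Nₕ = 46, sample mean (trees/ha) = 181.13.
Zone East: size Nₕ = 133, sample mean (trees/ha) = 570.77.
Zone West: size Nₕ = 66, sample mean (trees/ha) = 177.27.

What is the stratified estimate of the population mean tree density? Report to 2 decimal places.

391.61

N = 46 + 133 + 66 = 245.
Weight each subgroup mean by Nₕ/N and sum.
Σ Nₕx̄ₕ = 46·181.13 + 133·570.77 + 66·177.27 = 8331.98 + 75912.41 + 11699.82 = 95944.21.
Divide by N: 95944.21 / 245 = 391.6090... → 391.61.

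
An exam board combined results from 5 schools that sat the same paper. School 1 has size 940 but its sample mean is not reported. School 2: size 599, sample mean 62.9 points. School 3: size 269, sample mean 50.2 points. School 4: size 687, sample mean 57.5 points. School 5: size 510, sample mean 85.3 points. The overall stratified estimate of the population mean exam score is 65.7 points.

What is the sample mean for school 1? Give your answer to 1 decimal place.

67.3

N = 940 + 599 + 269 + 687 + 510 = 3005.
Overall total = μ·N = 65.7·3005 = 197428.5.
Subtract the known strata: 599·62.9 + 269·50.2 + 687·57.5 + 510·85.3 = 134186.4.
Remaining total for school 1: 197428.5 − 134186.4 = 63242.1.
Divide by its size: 63242.1 / 940 = 67.279... → 67.3.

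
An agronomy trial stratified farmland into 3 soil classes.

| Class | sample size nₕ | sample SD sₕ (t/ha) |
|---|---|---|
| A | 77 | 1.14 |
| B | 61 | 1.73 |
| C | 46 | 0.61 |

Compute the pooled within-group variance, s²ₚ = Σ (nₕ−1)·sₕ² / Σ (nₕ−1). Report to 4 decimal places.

Degrees of freedom: 76 + 60 + 45 = 181.
Σ(nₕ−1)sₕ² = 76·1.2996 + 60·2.9929 + 45·0.3721 = 295.0881.
s²ₚ = 295.0881 / 181 = 1.630321... → 1.6303.

1.6303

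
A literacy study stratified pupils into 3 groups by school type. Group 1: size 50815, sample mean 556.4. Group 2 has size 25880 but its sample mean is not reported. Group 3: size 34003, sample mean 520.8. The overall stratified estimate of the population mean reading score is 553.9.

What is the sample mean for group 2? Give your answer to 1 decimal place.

N = 50815 + 25880 + 34003 = 110698.
Overall total = μ·N = 553.9·110698 = 61315622.2.
Subtract the known strata: 50815·556.4 + 34003·520.8 = 45982228.4.
Remaining total for group 2: 61315622.2 − 45982228.4 = 15333393.8.
Divide by its size: 15333393.8 / 25880 = 592.480... → 592.5.

592.5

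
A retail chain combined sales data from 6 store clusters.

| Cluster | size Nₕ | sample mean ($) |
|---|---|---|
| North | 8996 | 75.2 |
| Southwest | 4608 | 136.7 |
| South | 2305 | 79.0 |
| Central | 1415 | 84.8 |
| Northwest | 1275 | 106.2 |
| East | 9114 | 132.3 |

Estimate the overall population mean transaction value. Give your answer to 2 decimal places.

x̄_st = (Σ Nₕx̄ₕ) / (Σ Nₕ) = (8996·75.2 + 4608·136.7 + 2305·79.0 + 1415·84.8 + 1275·106.2 + 9114·132.3) / 27713
= 2949687 / 27713 = 106.4369... → 106.44.

106.44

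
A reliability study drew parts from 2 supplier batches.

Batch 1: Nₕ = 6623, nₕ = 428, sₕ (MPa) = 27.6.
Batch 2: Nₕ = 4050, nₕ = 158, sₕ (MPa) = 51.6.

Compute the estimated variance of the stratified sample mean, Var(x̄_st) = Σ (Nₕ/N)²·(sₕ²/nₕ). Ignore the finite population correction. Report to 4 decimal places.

N = 10673. Term for each stratum: Wₕ²sₕ²/nₕ.
Var(x̄_st) = 0.6853476 + 2.4264947 = 3.1118423 → 3.1118.

3.1118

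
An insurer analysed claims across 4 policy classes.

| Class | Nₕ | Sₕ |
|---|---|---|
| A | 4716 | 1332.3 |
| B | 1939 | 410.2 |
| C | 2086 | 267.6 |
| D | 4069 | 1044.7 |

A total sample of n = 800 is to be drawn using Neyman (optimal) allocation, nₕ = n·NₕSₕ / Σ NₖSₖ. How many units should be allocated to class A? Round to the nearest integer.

423

A: NₕSₕ = 4716·1332.3 = 6283126.8
B: NₕSₕ = 1939·410.2 = 795377.8
C: NₕSₕ = 2086·267.6 = 558213.6
D: NₕSₕ = 4069·1044.7 = 4250884.3
Σ NₕSₕ = 11887602.5.
n_A = 800·6283126.8/11887602.5 = 422.836... → 423.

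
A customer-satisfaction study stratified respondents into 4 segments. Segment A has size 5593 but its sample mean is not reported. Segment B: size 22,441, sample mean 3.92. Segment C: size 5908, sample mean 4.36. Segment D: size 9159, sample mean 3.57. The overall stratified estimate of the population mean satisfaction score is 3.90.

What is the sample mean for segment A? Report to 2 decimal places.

Σ Nₕx̄ₕ = N·μ, so 5593·x̄_A = 43101·3.90 − (22441·3.92 + 5908·4.36 + 9159·3.57).
= 168093.9 − 146425.23 = 21668.67.
x̄_A = 21668.67 / 5593 = 3.8742... → 3.87.

3.87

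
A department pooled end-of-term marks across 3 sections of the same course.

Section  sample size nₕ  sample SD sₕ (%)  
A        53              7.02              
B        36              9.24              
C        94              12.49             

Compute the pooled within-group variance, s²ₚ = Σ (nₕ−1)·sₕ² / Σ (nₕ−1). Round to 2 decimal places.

A: (53−1)·7.02² = 52·49.2804 = 2562.5808
B: (36−1)·9.24² = 35·85.3776 = 2988.216
C: (94−1)·12.49² = 93·156.0001 = 14508.0093
Numerator = 20058.8061; denominator = Σ(nₕ−1) = 180.
s²ₚ = 20058.8061/180 = 111.4378... → 111.44.

111.44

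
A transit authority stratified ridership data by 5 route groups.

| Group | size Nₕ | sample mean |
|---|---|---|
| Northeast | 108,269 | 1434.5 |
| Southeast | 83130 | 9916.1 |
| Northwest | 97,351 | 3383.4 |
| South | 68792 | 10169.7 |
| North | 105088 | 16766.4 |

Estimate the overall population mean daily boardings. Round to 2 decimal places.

8150.26

N = 462630; weights Wₕ = Nₕ/N = (0.2340, 0.1797, 0.2104, 0.1487, 0.2272).
x̄_st = Σ Wₕ·x̄ₕ = 0.2340·1434.5 + 0.1797·9916.1 + 0.2104·3383.4 + 0.1487·10169.7 + 0.2272·16766.4 ≈ 8150.2628...
→ 8150.26.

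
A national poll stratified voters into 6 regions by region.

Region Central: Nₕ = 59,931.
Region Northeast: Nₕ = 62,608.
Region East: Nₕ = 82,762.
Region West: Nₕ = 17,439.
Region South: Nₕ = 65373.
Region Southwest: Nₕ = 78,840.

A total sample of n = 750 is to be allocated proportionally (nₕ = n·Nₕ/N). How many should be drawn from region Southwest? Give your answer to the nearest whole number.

161

N = 59931 + 62608 + 82762 + 17439 + 65373 + 78840 = 366953.
n_Southwest = 750·78840/366953 = 161.138... → 161.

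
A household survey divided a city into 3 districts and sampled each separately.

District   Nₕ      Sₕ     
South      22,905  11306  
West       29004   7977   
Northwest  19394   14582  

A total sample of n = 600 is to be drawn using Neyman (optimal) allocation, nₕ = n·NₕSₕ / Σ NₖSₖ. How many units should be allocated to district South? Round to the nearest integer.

Σ NₕSₕ = 22905·11306 + 29004·7977 + 19394·14582 = 773132146.
Share for South: 258963930/773132146 = 0.33495.
n_South = 600 × 0.33495 = 200.973... → 201.

201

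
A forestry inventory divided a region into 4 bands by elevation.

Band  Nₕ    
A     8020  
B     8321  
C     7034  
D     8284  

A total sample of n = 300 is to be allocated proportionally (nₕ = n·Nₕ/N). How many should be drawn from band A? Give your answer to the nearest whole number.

Share of band A = 8020/31659 = 0.25332.
Allocate 300 × 0.25332 = 75.997... → 76.

76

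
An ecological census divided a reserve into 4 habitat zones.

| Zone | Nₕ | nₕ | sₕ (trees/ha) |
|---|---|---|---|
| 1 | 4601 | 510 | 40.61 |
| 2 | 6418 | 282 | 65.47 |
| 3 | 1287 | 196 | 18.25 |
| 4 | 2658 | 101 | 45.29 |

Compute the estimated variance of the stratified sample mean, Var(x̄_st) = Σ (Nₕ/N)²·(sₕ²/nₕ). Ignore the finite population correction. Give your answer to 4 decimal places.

N = 14964. Term for each stratum: Wₕ²sₕ²/nₕ.
Var(x̄_st) = 0.3057066 + 2.7960157 + 0.0125699 + 0.6407636 = 3.7550558 → 3.7551.

3.7551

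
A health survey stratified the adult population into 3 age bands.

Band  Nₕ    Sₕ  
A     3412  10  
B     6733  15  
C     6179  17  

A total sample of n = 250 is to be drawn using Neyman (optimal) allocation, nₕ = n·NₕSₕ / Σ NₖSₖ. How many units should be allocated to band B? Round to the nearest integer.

105

Σ NₕSₕ = 3412·10 + 6733·15 + 6179·17 = 240158.
Share for B: 100995/240158 = 0.42054.
n_B = 250 × 0.42054 = 105.134... → 105.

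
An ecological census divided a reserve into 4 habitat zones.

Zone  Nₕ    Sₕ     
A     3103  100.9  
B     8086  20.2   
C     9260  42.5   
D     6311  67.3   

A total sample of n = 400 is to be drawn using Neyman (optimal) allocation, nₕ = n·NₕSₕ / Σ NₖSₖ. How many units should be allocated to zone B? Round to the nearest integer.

Σ NₕSₕ = 3103·100.9 + 8086·20.2 + 9260·42.5 + 6311·67.3 = 1294710.2.
Share for B: 163337.2/1294710.2 = 0.12616.
n_B = 400 × 0.12616 = 50.463... → 50.

50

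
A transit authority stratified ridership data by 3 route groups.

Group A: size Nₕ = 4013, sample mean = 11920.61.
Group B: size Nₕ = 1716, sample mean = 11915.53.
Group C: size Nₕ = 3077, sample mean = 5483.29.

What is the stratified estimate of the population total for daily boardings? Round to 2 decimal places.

Population total = Σ Nₕ·x̄ₕ (each stratum's size times its mean).
4013·11920.61 + 1716·11915.53 + 3077·5483.29 = 47837407.93 + 20447049.48 + 16872083.33 = 85156540.74.

85156540.74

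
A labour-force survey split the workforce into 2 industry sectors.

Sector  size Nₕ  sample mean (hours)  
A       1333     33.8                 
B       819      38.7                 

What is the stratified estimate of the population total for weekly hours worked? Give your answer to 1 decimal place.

76750.7

A: 1333·33.8 = 45055.4
B: 819·38.7 = 31695.3
τ̂ = Σ Nₕx̄ₕ = 76750.7.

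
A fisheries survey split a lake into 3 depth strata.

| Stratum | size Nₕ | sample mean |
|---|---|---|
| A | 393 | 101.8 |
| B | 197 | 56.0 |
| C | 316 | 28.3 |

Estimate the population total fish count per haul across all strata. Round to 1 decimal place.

A: 393·101.8 = 40007.4
B: 197·56.0 = 11032
C: 316·28.3 = 8942.8
τ̂ = Σ Nₕx̄ₕ = 59982.2.

59982.2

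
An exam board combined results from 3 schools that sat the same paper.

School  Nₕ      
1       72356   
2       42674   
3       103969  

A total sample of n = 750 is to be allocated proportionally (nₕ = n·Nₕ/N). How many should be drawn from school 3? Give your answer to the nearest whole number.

Share of school 3 = 103969/218999 = 0.47475.
Allocate 750 × 0.47475 = 356.060... → 356.

356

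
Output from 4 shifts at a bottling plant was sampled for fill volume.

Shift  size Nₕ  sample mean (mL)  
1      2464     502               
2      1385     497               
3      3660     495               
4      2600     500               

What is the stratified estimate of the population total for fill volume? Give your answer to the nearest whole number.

1: 2464·502 = 1236928
2: 1385·497 = 688345
3: 3660·495 = 1811700
4: 2600·500 = 1300000
τ̂ = Σ Nₕx̄ₕ = 5036973.

5036973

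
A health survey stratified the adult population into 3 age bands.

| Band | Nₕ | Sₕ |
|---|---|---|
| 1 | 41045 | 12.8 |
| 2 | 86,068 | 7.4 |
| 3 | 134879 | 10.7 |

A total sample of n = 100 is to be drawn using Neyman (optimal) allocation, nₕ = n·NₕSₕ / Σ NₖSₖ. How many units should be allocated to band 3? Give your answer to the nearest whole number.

Σ NₕSₕ = 41045·12.8 + 86068·7.4 + 134879·10.7 = 2605484.5.
Share for 3: 1443205.3/2605484.5 = 0.55391.
n_3 = 100 × 0.55391 = 55.391... → 55.

55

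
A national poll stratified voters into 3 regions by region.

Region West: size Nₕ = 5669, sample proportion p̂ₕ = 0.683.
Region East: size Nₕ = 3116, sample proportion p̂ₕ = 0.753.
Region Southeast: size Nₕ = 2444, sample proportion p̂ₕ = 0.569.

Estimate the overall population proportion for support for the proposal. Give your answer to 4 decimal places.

0.6776

Wₕ = Nₕ/N with N = 11229: 0.5049, 0.2775, 0.2177.
p̂_st = 0.5049·0.683 + 0.2775·0.753 + 0.2177·0.569 ≈ 0.677613... → 0.6776.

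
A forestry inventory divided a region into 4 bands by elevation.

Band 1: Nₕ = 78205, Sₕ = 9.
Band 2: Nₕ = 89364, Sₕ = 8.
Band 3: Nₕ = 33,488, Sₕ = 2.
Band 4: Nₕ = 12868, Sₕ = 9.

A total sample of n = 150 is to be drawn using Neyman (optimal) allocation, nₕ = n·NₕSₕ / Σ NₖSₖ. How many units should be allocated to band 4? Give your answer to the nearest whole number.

Σ NₕSₕ = 78205·9 + 89364·8 + 33488·2 + 12868·9 = 1601545.
Share for 4: 115812/1601545 = 0.07231.
n_4 = 150 × 0.07231 = 10.847... → 11.

11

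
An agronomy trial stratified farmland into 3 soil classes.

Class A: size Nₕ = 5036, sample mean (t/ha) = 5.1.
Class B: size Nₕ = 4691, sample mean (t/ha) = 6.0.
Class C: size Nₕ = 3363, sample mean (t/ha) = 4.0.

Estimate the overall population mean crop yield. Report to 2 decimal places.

N = 5036 + 4691 + 3363 = 13090.
Overall mean = Σ (Nₕ/N)·x̄ₕ — weight by population share, not a simple average.
Σ Nₕx̄ₕ = 5036·5.1 + 4691·6.0 + 3363·4.0 = 25683.6 + 28146 + 13452 = 67281.6.
Divide by N: 67281.6 / 13090 = 5.1399... → 5.14.

5.14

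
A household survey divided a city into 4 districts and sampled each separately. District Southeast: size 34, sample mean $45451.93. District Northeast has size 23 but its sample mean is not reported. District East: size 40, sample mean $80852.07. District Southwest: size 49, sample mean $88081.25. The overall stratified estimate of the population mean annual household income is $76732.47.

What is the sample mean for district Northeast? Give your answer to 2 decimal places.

91630.91

Σ Nₕx̄ₕ = N·μ, so 23·x̄_Northeast = 146·76732.47 − (34·45451.93 + 40·80852.07 + 49·88081.25).
= 11202940.62 − 9095429.67 = 2107510.95.
x̄_Northeast = 2107510.95 / 23 = 91630.9109... → 91630.91.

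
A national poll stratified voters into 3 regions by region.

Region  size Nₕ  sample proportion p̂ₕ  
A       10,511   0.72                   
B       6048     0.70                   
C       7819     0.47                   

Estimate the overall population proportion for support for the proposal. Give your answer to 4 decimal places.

N = 10511 + 6048 + 7819 = 24378.
Overall proportion = Σ (Nₕ/N)·p̂ₕ.
Σ Nₕp̂ₕ = 7567.92 + 4233.6 + 3674.93 = 15476.45.
15476.45 / 24378 = 0.634853... → 0.6349.

0.6349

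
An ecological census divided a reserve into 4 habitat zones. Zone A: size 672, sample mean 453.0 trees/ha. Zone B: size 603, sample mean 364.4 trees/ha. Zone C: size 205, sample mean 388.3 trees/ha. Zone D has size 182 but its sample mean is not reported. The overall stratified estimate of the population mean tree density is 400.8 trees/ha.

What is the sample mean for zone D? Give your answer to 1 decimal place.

N = 672 + 603 + 205 + 182 = 1662.
Overall total = μ·N = 400.8·1662 = 666129.6.
Subtract the known strata: 672·453.0 + 603·364.4 + 205·388.3 = 603750.7.
Remaining total for zone D: 666129.6 − 603750.7 = 62378.9.
Divide by its size: 62378.9 / 182 = 342.741... → 342.7.

342.7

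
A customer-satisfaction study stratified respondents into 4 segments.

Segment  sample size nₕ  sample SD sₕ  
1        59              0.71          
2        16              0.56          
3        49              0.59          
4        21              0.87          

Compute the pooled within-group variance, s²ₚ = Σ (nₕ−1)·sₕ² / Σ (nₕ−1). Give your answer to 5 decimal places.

Degrees of freedom: 58 + 15 + 48 + 20 = 141.
Σ(nₕ−1)sₕ² = 58·0.5041 + 15·0.3136 + 48·0.3481 + 20·0.7569 = 65.7886.
s²ₚ = 65.7886 / 141 = 0.4665858... → 0.46659.

0.46659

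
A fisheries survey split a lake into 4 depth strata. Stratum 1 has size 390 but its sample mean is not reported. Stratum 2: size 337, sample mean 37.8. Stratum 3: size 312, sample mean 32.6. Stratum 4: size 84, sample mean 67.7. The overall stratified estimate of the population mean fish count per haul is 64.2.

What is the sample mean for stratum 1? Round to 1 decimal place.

111.5

Σ Nₕx̄ₕ = N·μ, so 390·x̄_1 = 1123·64.2 − (337·37.8 + 312·32.6 + 84·67.7).
= 72096.6 − 28596.6 = 43500.
x̄_1 = 43500 / 390 = 111.538... → 111.5.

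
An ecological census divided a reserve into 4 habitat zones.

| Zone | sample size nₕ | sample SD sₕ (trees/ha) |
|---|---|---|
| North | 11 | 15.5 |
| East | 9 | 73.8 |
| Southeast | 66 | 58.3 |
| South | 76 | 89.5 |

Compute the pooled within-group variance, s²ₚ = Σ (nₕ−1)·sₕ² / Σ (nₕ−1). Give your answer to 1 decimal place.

Degrees of freedom: 10 + 8 + 65 + 75 = 158.
Σ(nₕ−1)sₕ² = 10·240.25 + 8·5446.44 + 65·3398.89 + 75·8010.25 = 867670.62.
s²ₚ = 867670.62 / 158 = 5491.586... → 5491.6.

5491.6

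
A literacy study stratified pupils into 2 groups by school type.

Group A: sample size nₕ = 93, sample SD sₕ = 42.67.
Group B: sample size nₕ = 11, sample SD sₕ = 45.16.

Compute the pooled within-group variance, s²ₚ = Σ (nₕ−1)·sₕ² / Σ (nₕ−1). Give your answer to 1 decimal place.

A: (93−1)·42.67² = 92·1820.7289 = 167507.0588
B: (11−1)·45.16² = 10·2039.4256 = 20394.256
Numerator = 187901.3148; denominator = Σ(nₕ−1) = 102.
s²ₚ = 187901.3148/102 = 1842.170... → 1842.2.

1842.2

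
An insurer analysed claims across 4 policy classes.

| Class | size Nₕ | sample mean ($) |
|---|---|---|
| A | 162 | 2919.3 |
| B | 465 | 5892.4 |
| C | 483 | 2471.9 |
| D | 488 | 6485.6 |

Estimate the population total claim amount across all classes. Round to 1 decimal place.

7571793.1

Population total = Σ Nₕ·x̄ₕ (each stratum's size times its mean).
162·2919.3 + 465·5892.4 + 483·2471.9 + 488·6485.6 = 472926.6 + 2739966 + 1193927.7 + 3164972.8 = 7571793.1.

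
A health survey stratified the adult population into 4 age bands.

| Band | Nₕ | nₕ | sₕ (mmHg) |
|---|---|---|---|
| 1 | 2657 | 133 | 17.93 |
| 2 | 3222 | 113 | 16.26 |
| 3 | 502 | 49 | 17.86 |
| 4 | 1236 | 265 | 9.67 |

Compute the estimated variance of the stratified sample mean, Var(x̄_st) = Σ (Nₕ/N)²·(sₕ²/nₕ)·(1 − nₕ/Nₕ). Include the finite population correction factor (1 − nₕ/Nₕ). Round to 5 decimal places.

0.71617

N = 7617; Wₕ = Nₕ/N.
band 1: (2657/7617)²·17.93²/133·(1 − 133/2657) = 0.27939712
band 2: (3222/7617)²·16.26²/113·(1 − 113/3222) = 0.40396244
band 3: (502/7617)²·17.86²/49·(1 − 49/502) = 0.02551531
band 4: (1236/7617)²·9.67²/265·(1 − 265/1236) = 0.00729923
Sum = 0.71617410 → 0.71617.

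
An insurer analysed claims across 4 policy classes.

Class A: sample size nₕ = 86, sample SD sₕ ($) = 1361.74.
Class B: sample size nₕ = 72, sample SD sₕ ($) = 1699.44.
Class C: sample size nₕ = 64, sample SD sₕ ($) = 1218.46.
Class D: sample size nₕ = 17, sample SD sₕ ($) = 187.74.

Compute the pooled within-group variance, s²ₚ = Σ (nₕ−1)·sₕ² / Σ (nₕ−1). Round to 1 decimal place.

A: (86−1)·1361.74² = 85·1854335.8276 = 157618545.346
B: (72−1)·1699.44² = 71·2888096.3136 = 205054838.2656
C: (64−1)·1218.46² = 63·1484644.7716 = 93532620.6108
D: (17−1)·187.74² = 16·35246.3076 = 563940.9216
Numerator = 456769945.144; denominator = Σ(nₕ−1) = 235.
s²ₚ = 456769945.144/235 = 1943701.894... → 1943701.9.

1943701.9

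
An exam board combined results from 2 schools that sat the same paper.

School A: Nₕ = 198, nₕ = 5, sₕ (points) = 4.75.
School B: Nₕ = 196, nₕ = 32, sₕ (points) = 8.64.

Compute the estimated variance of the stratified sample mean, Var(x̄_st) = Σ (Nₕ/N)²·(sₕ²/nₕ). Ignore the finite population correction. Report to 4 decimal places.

1.7169

N = 394. Term for each stratum: Wₕ²sₕ²/nₕ.
Var(x̄_st) = 1.1396071 + 0.5772942 = 1.7169013 → 1.7169.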